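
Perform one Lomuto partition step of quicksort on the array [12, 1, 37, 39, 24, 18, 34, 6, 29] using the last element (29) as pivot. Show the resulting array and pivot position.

Lomuto partition with pivot = 29:

Initial array: [12, 1, 37, 39, 24, 18, 34, 6, 29]

arr[0]=12 <= 29: swap with position 0, array becomes [12, 1, 37, 39, 24, 18, 34, 6, 29]
arr[1]=1 <= 29: swap with position 1, array becomes [12, 1, 37, 39, 24, 18, 34, 6, 29]
arr[2]=37 > 29: no swap
arr[3]=39 > 29: no swap
arr[4]=24 <= 29: swap with position 2, array becomes [12, 1, 24, 39, 37, 18, 34, 6, 29]
arr[5]=18 <= 29: swap with position 3, array becomes [12, 1, 24, 18, 37, 39, 34, 6, 29]
arr[6]=34 > 29: no swap
arr[7]=6 <= 29: swap with position 4, array becomes [12, 1, 24, 18, 6, 39, 34, 37, 29]

Place pivot at position 5: [12, 1, 24, 18, 6, 29, 34, 37, 39]
Pivot position: 5

After partitioning with pivot 29, the array becomes [12, 1, 24, 18, 6, 29, 34, 37, 39]. The pivot is placed at index 5. All elements to the left of the pivot are <= 29, and all elements to the right are > 29.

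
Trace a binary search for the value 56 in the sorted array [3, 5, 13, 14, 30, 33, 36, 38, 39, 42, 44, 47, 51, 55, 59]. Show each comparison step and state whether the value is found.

Binary search for 56 in [3, 5, 13, 14, 30, 33, 36, 38, 39, 42, 44, 47, 51, 55, 59]:

lo=0, hi=14, mid=7, arr[mid]=38 -> 38 < 56, search right half
lo=8, hi=14, mid=11, arr[mid]=47 -> 47 < 56, search right half
lo=12, hi=14, mid=13, arr[mid]=55 -> 55 < 56, search right half
lo=14, hi=14, mid=14, arr[mid]=59 -> 59 > 56, search left half
lo=14 > hi=13, target 56 not found

Binary search determines that 56 is not in the array after 4 comparisons. The search space was exhausted without finding the target.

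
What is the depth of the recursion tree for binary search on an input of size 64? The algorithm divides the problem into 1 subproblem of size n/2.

For divide and conquer with division factor 2:

Problem sizes at each level:
Level 0: 64
Level 1: 32
Level 2: 16
Level 3: 8
Level 4: 4
Level 5: 2
Level 6: 1

The root is level 0 and the size-1 base case is level 6 (the tree spans levels 0 through 6, i.e. 7 levels counting the root), so the depth is the number of divisions: log_2(64) = 6

The recursion tree depth is log_2(64) = 6. At each level, the problem size is divided by 2, so it takes 6 divisions to reduce to a base case of size 1. The algorithm makes 1 recursive call at each level.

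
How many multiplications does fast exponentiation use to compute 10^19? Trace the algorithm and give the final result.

Computing 10^19 by squaring (build up from 10^1; each line after the first costs one multiplication):

10^1 = 10
10^2 = (10^1)^2 = 10^2 = 100
10^4 = (10^2)^2 = 100^2 = 10000
10^8 = (10^4)^2 = 10000^2 = 100000000
10^9 = 10 * 10^8 = 10 * 100000000 = 1000000000
10^18 = (10^9)^2 = 1000000000^2 = 1000000000000000000
10^19 = 10 * 10^18 = 10 * 1000000000000000000 = 10000000000000000000

Result: 10000000000000000000
Multiplications needed: 6 (6 lines after 10^1)

10^19 = 10000000000000000000. Using exponentiation by squaring, this requires 6 multiplications. The key idea: if the exponent is even, square the half-power; if odd, multiply by the base once.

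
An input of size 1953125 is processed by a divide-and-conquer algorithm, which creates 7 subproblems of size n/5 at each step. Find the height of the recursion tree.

For divide and conquer with division factor 5:

Problem sizes at each level:
Level 0: 1953125
Level 1: 390625
Level 2: 78125
Level 3: 15625
Level 4: 3125
Level 5: 625
Level 6: 125
Level 7: 25
Level 8: 5
Level 9: 1

The root is level 0 and the size-1 base case is level 9 (the tree spans levels 0 through 9, i.e. 10 levels counting the root), so the depth is the number of divisions: log_5(1953125) = 9

The recursion tree depth is log_5(1953125) = 9. At each level, the problem size is divided by 5, so it takes 9 divisions to reduce to a base case of size 1. The algorithm makes 7 recursive calls at each level.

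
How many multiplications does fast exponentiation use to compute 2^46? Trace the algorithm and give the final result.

Computing 2^46 by squaring (build up from 2^1; each line after the first costs one multiplication):

2^1 = 2
2^2 = (2^1)^2 = 2^2 = 4
2^4 = (2^2)^2 = 4^2 = 16
2^5 = 2 * 2^4 = 2 * 16 = 32
2^10 = (2^5)^2 = 32^2 = 1024
2^11 = 2 * 2^10 = 2 * 1024 = 2048
2^22 = (2^11)^2 = 2048^2 = 4194304
2^23 = 2 * 2^22 = 2 * 4194304 = 8388608
2^46 = (2^23)^2 = 8388608^2 = 70368744177664

Result: 70368744177664
Multiplications needed: 8 (8 lines after 2^1)

2^46 = 70368744177664. Using exponentiation by squaring, this requires 8 multiplications. The key idea: if the exponent is even, square the half-power; if odd, multiply by the base once.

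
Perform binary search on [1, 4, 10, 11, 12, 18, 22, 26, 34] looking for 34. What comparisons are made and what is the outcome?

Binary search for 34 in [1, 4, 10, 11, 12, 18, 22, 26, 34]:

lo=0, hi=8, mid=4, arr[mid]=12 -> 12 < 34, search right half
lo=5, hi=8, mid=6, arr[mid]=22 -> 22 < 34, search right half
lo=7, hi=8, mid=7, arr[mid]=26 -> 26 < 34, search right half
lo=8, hi=8, mid=8, arr[mid]=34 -> Found target at index 8!

Binary search finds 34 at index 8 after 4 comparisons. The search repeatedly halves the search space by comparing with the middle element.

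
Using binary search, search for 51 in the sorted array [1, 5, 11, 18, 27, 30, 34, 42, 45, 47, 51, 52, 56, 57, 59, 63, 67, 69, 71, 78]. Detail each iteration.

Binary search for 51 in [1, 5, 11, 18, 27, 30, 34, 42, 45, 47, 51, 52, 56, 57, 59, 63, 67, 69, 71, 78]:

lo=0, hi=19, mid=9, arr[mid]=47 -> 47 < 51, search right half
lo=10, hi=19, mid=14, arr[mid]=59 -> 59 > 51, search left half
lo=10, hi=13, mid=11, arr[mid]=52 -> 52 > 51, search left half
lo=10, hi=10, mid=10, arr[mid]=51 -> Found target at index 10!

Binary search finds 51 at index 10 after 4 comparisons. The search repeatedly halves the search space by comparing with the middle element.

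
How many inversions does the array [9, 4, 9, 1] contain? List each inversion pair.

Finding inversions in [9, 4, 9, 1]:

(0, 1): arr[0]=9 > arr[1]=4
(0, 3): arr[0]=9 > arr[3]=1
(1, 3): arr[1]=4 > arr[3]=1
(2, 3): arr[2]=9 > arr[3]=1

Total inversions: 4

The array has 4 inversion(s): (0,1), (0,3), (1,3), (2,3). Each pair (i,j) satisfies i < j and arr[i] > arr[j].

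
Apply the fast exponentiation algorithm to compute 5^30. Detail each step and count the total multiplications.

Computing 5^30 by squaring (build up from 5^1; each line after the first costs one multiplication):

5^1 = 5
5^2 = (5^1)^2 = 5^2 = 25
5^3 = 5 * 5^2 = 5 * 25 = 125
5^6 = (5^3)^2 = 125^2 = 15625
5^7 = 5 * 5^6 = 5 * 15625 = 78125
5^14 = (5^7)^2 = 78125^2 = 6103515625
5^15 = 5 * 5^14 = 5 * 6103515625 = 30517578125
5^30 = (5^15)^2 = 30517578125^2 = 931322574615478515625

Result: 931322574615478515625
Multiplications needed: 7 (7 lines after 5^1)

5^30 = 931322574615478515625. Using exponentiation by squaring, this requires 7 multiplications. The key idea: if the exponent is even, square the half-power; if odd, multiply by the base once.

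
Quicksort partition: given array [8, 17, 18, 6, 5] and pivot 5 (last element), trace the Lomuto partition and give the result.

Lomuto partition with pivot = 5:

Initial array: [8, 17, 18, 6, 5]

arr[0]=8 > 5: no swap
arr[1]=17 > 5: no swap
arr[2]=18 > 5: no swap
arr[3]=6 > 5: no swap

Place pivot at position 0: [5, 17, 18, 6, 8]
Pivot position: 0

After partitioning with pivot 5, the array becomes [5, 17, 18, 6, 8]. The pivot is placed at index 0. All elements to the left of the pivot are <= 5, and all elements to the right are > 5.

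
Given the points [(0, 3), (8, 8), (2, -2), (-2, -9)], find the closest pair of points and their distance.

Computing all pairwise distances among 4 points:

d((0, 3), (8, 8)) = 9.434
d((0, 3), (2, -2)) = 5.3852 <-- minimum
d((0, 3), (-2, -9)) = 12.1655
d((8, 8), (2, -2)) = 11.6619
d((8, 8), (-2, -9)) = 19.7231
d((2, -2), (-2, -9)) = 8.0623

Closest pair: (0, 3) and (2, -2) with distance 5.3852

The closest pair is (0, 3) and (2, -2) with Euclidean distance 5.3852. For 4 points, brute-force pairwise comparison is shown above. For large n, the divide-and-conquer algorithm (sort by x, recurse on halves, check the dividing strip) achieves O(n log n).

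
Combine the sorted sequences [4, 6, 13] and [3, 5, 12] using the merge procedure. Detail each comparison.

Merging process:

Compare 4 vs 3: take 3 from right. Merged: [3]
Compare 4 vs 5: take 4 from left. Merged: [3, 4]
Compare 6 vs 5: take 5 from right. Merged: [3, 4, 5]
Compare 6 vs 12: take 6 from left. Merged: [3, 4, 5, 6]
Compare 13 vs 12: take 12 from right. Merged: [3, 4, 5, 6, 12]
Append remaining from left: [13]. Merged: [3, 4, 5, 6, 12, 13]

Final merged array: [3, 4, 5, 6, 12, 13]
Total comparisons: 5

The merged array is [3, 4, 5, 6, 12, 13], requiring 5 comparisons. The merge step runs in O(n) time where n is the total number of elements.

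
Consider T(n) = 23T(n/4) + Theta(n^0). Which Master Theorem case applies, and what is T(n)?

Master Theorem for T(n) = 23T(n/4) + O(n^0):

a = 23, b = 4, c = 0
log_b(a) = log_4(23) = 2.2618

Case 1: c = 0 < log_4(23) = 2.2618
T(n) = O(n^(log_4 23))

For T(n) = 23T(n/4) + O(n^0): log_4(23) = 2.2618. This is Case 1 of the Master Theorem (c < log_b(a), work dominated by leaves), giving O(n^(log_4 23)).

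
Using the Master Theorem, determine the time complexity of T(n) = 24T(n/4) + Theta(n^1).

Master Theorem for T(n) = 24T(n/4) + O(n^1):

a = 24, b = 4, c = 1
log_b(a) = log_4(24) = 2.2925

Case 1: c = 1 < log_4(24) = 2.2925
T(n) = O(n^(log_4 24))

For T(n) = 24T(n/4) + O(n^1): log_4(24) = 2.2925. This is Case 1 of the Master Theorem (c < log_b(a), work dominated by leaves), giving O(n^(log_4 24)).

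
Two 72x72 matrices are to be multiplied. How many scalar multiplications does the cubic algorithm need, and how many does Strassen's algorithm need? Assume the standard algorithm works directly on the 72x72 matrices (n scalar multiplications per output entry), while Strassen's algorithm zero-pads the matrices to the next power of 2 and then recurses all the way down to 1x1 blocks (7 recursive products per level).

Matrix multiplication for 72x72 matrices:

Strassen's algorithm requires power-of-2 dimensions. Pad 72x72 to 128x128 (next power of 2).

Standard algorithm: 72^3 = 373248 multiplications
Strassen's algorithm: 7^(log2(128)) = 7^7 = 823543 multiplications
Difference: 373248 - 823543 = -450295 (Strassen uses MORE here due to padding overhead — for small or just-over-power-of-2 n, padding can outweigh the per-level savings)

Standard: 373248 multiplications (72^3). Strassen: 823543 multiplications (7^7, after padding to 128x128). Strassen reduces 8 recursive multiplications to 7 at each level.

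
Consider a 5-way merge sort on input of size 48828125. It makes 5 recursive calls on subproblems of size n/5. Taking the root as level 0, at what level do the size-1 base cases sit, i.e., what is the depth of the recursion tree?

For divide and conquer with division factor 5:

Problem sizes at each level:
Level 0: 48828125
Level 1: 9765625
Level 2: 1953125
Level 3: 390625
Level 4: 78125
Level 5: 15625
Level 6: 3125
Level 7: 625
Level 8: 125
Level 9: 25
Level 10: 5
Level 11: 1

The root is level 0 and the size-1 base case is level 11 (the tree spans levels 0 through 11, i.e. 12 levels counting the root), so the depth is the number of divisions: log_5(48828125) = 11

The recursion tree depth is log_5(48828125) = 11. At each level, the problem size is divided by 5, so it takes 11 divisions to reduce to a base case of size 1. The algorithm makes 5 recursive calls at each level.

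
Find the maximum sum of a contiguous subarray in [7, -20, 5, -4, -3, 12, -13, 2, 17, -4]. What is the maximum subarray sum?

Using Kadane's algorithm on [7, -20, 5, -4, -3, 12, -13, 2, 17, -4]:

Scanning through the array:
Position 1 (value -20): max_ending_here = -13, max_so_far = 7
Position 2 (value 5): max_ending_here = 5, max_so_far = 7
Position 3 (value -4): max_ending_here = 1, max_so_far = 7
Position 4 (value -3): max_ending_here = -2, max_so_far = 7
Position 5 (value 12): max_ending_here = 12, max_so_far = 12
Position 6 (value -13): max_ending_here = -1, max_so_far = 12
Position 7 (value 2): max_ending_here = 2, max_so_far = 12
Position 8 (value 17): max_ending_here = 19, max_so_far = 19
Position 9 (value -4): max_ending_here = 15, max_so_far = 19

Maximum subarray: [2, 17]
Maximum sum: 19

The maximum subarray is [2, 17] with sum 19. This subarray runs from index 7 to index 8.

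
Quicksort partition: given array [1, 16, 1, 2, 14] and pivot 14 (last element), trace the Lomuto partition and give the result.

Lomuto partition with pivot = 14:

Initial array: [1, 16, 1, 2, 14]

arr[0]=1 <= 14: swap with position 0, array becomes [1, 16, 1, 2, 14]
arr[1]=16 > 14: no swap
arr[2]=1 <= 14: swap with position 1, array becomes [1, 1, 16, 2, 14]
arr[3]=2 <= 14: swap with position 2, array becomes [1, 1, 2, 16, 14]

Place pivot at position 3: [1, 1, 2, 14, 16]
Pivot position: 3

After partitioning with pivot 14, the array becomes [1, 1, 2, 14, 16]. The pivot is placed at index 3. All elements to the left of the pivot are <= 14, and all elements to the right are > 14.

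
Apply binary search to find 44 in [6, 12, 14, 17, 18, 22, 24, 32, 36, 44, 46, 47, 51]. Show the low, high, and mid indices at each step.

Binary search for 44 in [6, 12, 14, 17, 18, 22, 24, 32, 36, 44, 46, 47, 51]:

lo=0, hi=12, mid=6, arr[mid]=24 -> 24 < 44, search right half
lo=7, hi=12, mid=9, arr[mid]=44 -> Found target at index 9!

Binary search finds 44 at index 9 after 2 comparisons. The search repeatedly halves the search space by comparing with the middle element.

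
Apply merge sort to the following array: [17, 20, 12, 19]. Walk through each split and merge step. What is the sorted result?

Merge sort trace:

Split: [17, 20, 12, 19] -> [17, 20] and [12, 19]
  Split: [17, 20] -> [17] and [20]
  Merge: [17] + [20] -> [17, 20]
  Split: [12, 19] -> [12] and [19]
  Merge: [12] + [19] -> [12, 19]
Merge: [17, 20] + [12, 19] -> [12, 17, 19, 20]

Final sorted array: [12, 17, 19, 20]

The merge sort proceeds by recursively splitting the array and merging sorted halves.
After all merges, the sorted array is [12, 17, 19, 20].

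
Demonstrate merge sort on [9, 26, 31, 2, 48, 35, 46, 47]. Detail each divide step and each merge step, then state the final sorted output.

Merge sort trace:

Split: [9, 26, 31, 2, 48, 35, 46, 47] -> [9, 26, 31, 2] and [48, 35, 46, 47]
  Split: [9, 26, 31, 2] -> [9, 26] and [31, 2]
    Split: [9, 26] -> [9] and [26]
    Merge: [9] + [26] -> [9, 26]
    Split: [31, 2] -> [31] and [2]
    Merge: [31] + [2] -> [2, 31]
  Merge: [9, 26] + [2, 31] -> [2, 9, 26, 31]
  Split: [48, 35, 46, 47] -> [48, 35] and [46, 47]
    Split: [48, 35] -> [48] and [35]
    Merge: [48] + [35] -> [35, 48]
    Split: [46, 47] -> [46] and [47]
    Merge: [46] + [47] -> [46, 47]
  Merge: [35, 48] + [46, 47] -> [35, 46, 47, 48]
Merge: [2, 9, 26, 31] + [35, 46, 47, 48] -> [2, 9, 26, 31, 35, 46, 47, 48]

Final sorted array: [2, 9, 26, 31, 35, 46, 47, 48]

The merge sort proceeds by recursively splitting the array and merging sorted halves.
After all merges, the sorted array is [2, 9, 26, 31, 35, 46, 47, 48].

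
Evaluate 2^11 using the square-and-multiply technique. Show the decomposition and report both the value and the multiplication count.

Computing 2^11 by squaring (build up from 2^1; each line after the first costs one multiplication):

2^1 = 2
2^2 = (2^1)^2 = 2^2 = 4
2^4 = (2^2)^2 = 4^2 = 16
2^5 = 2 * 2^4 = 2 * 16 = 32
2^10 = (2^5)^2 = 32^2 = 1024
2^11 = 2 * 2^10 = 2 * 1024 = 2048

Result: 2048
Multiplications needed: 5 (5 lines after 2^1)

2^11 = 2048. Using exponentiation by squaring, this requires 5 multiplications. The key idea: if the exponent is even, square the half-power; if odd, multiply by the base once.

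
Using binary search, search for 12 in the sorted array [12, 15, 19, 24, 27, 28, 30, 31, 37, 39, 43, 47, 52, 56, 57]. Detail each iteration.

Binary search for 12 in [12, 15, 19, 24, 27, 28, 30, 31, 37, 39, 43, 47, 52, 56, 57]:

lo=0, hi=14, mid=7, arr[mid]=31 -> 31 > 12, search left half
lo=0, hi=6, mid=3, arr[mid]=24 -> 24 > 12, search left half
lo=0, hi=2, mid=1, arr[mid]=15 -> 15 > 12, search left half
lo=0, hi=0, mid=0, arr[mid]=12 -> Found target at index 0!

Binary search finds 12 at index 0 after 4 comparisons. The search repeatedly halves the search space by comparing with the middle element.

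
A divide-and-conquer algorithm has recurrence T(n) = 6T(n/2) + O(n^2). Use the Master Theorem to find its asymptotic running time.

Master Theorem for T(n) = 6T(n/2) + O(n^2):

a = 6, b = 2, c = 2
log_b(a) = log_2(6) = 2.5850

Case 1: c = 2 < log_2(6) = 2.5850
T(n) = O(n^(log_2 6))

For T(n) = 6T(n/2) + O(n^2): log_2(6) = 2.5850. This is Case 1 of the Master Theorem (c < log_b(a), work dominated by leaves), giving O(n^(log_2 6)).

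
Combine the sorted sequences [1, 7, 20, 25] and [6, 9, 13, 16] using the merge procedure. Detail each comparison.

Merging process:

Compare 1 vs 6: take 1 from left. Merged: [1]
Compare 7 vs 6: take 6 from right. Merged: [1, 6]
Compare 7 vs 9: take 7 from left. Merged: [1, 6, 7]
Compare 20 vs 9: take 9 from right. Merged: [1, 6, 7, 9]
Compare 20 vs 13: take 13 from right. Merged: [1, 6, 7, 9, 13]
Compare 20 vs 16: take 16 from right. Merged: [1, 6, 7, 9, 13, 16]
Append remaining from left: [20, 25]. Merged: [1, 6, 7, 9, 13, 16, 20, 25]

Final merged array: [1, 6, 7, 9, 13, 16, 20, 25]
Total comparisons: 6

The merged array is [1, 6, 7, 9, 13, 16, 20, 25], requiring 6 comparisons. The merge step runs in O(n) time where n is the total number of elements.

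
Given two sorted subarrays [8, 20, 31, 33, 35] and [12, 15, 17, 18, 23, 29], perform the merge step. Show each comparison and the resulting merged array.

Merging process:

Compare 8 vs 12: take 8 from left. Merged: [8]
Compare 20 vs 12: take 12 from right. Merged: [8, 12]
Compare 20 vs 15: take 15 from right. Merged: [8, 12, 15]
Compare 20 vs 17: take 17 from right. Merged: [8, 12, 15, 17]
Compare 20 vs 18: take 18 from right. Merged: [8, 12, 15, 17, 18]
Compare 20 vs 23: take 20 from left. Merged: [8, 12, 15, 17, 18, 20]
Compare 31 vs 23: take 23 from right. Merged: [8, 12, 15, 17, 18, 20, 23]
Compare 31 vs 29: take 29 from right. Merged: [8, 12, 15, 17, 18, 20, 23, 29]
Append remaining from left: [31, 33, 35]. Merged: [8, 12, 15, 17, 18, 20, 23, 29, 31, 33, 35]

Final merged array: [8, 12, 15, 17, 18, 20, 23, 29, 31, 33, 35]
Total comparisons: 8

The merged array is [8, 12, 15, 17, 18, 20, 23, 29, 31, 33, 35], requiring 8 comparisons. The merge step runs in O(n) time where n is the total number of elements.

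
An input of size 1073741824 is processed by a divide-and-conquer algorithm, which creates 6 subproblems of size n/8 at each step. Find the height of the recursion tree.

For divide and conquer with division factor 8:

Problem sizes at each level:
Level 0: 1073741824
Level 1: 134217728
Level 2: 16777216
Level 3: 2097152
Level 4: 262144
Level 5: 32768
Level 6: 4096
Level 7: 512
Level 8: 64
Level 9: 8
Level 10: 1

The root is level 0 and the size-1 base case is level 10 (the tree spans levels 0 through 10, i.e. 11 levels counting the root), so the depth is the number of divisions: log_8(1073741824) = 10

The recursion tree depth is log_8(1073741824) = 10. At each level, the problem size is divided by 8, so it takes 10 divisions to reduce to a base case of size 1. The algorithm makes 6 recursive calls at each level.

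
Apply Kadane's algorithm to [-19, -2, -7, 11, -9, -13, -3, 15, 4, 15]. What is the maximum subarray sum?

Using Kadane's algorithm on [-19, -2, -7, 11, -9, -13, -3, 15, 4, 15]:

Scanning through the array:
Position 1 (value -2): max_ending_here = -2, max_so_far = -2
Position 2 (value -7): max_ending_here = -7, max_so_far = -2
Position 3 (value 11): max_ending_here = 11, max_so_far = 11
Position 4 (value -9): max_ending_here = 2, max_so_far = 11
Position 5 (value -13): max_ending_here = -11, max_so_far = 11
Position 6 (value -3): max_ending_here = -3, max_so_far = 11
Position 7 (value 15): max_ending_here = 15, max_so_far = 15
Position 8 (value 4): max_ending_here = 19, max_so_far = 19
Position 9 (value 15): max_ending_here = 34, max_so_far = 34

Maximum subarray: [15, 4, 15]
Maximum sum: 34

The maximum subarray is [15, 4, 15] with sum 34. This subarray runs from index 7 to index 9.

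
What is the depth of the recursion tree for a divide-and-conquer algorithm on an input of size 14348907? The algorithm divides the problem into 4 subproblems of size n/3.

For divide and conquer with division factor 3:

Problem sizes at each level:
Level 0: 14348907
Level 1: 4782969
Level 2: 1594323
Level 3: 531441
Level 4: 177147
Level 5: 59049
Level 6: 19683
Level 7: 6561
Level 8: 2187
Level 9: 729
Level 10: 243
Level 11: 81
Level 12: 27
Level 13: 9
Level 14: 3
Level 15: 1

The root is level 0 and the size-1 base case is level 15 (the tree spans levels 0 through 15, i.e. 16 levels counting the root), so the depth is the number of divisions: log_3(14348907) = 15

The recursion tree depth is log_3(14348907) = 15. At each level, the problem size is divided by 3, so it takes 15 divisions to reduce to a base case of size 1. The algorithm makes 4 recursive calls at each level.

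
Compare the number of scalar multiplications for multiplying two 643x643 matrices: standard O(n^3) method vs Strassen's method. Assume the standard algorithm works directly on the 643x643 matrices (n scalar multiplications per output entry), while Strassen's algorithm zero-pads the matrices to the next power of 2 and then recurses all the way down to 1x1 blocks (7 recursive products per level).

Matrix multiplication for 643x643 matrices:

Strassen's algorithm requires power-of-2 dimensions. Pad 643x643 to 1024x1024 (next power of 2).

Standard algorithm: 643^3 = 265847707 multiplications
Strassen's algorithm: 7^(log2(1024)) = 7^10 = 282475249 multiplications
Difference: 265847707 - 282475249 = -16627542 (Strassen uses MORE here due to padding overhead — for small or just-over-power-of-2 n, padding can outweigh the per-level savings)

Standard: 265847707 multiplications (643^3). Strassen: 282475249 multiplications (7^10, after padding to 1024x1024). Strassen reduces 8 recursive multiplications to 7 at each level.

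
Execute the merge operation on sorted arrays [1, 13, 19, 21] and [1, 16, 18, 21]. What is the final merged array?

Merging process:

Compare 1 vs 1: take 1 from left. Merged: [1]
Compare 13 vs 1: take 1 from right. Merged: [1, 1]
Compare 13 vs 16: take 13 from left. Merged: [1, 1, 13]
Compare 19 vs 16: take 16 from right. Merged: [1, 1, 13, 16]
Compare 19 vs 18: take 18 from right. Merged: [1, 1, 13, 16, 18]
Compare 19 vs 21: take 19 from left. Merged: [1, 1, 13, 16, 18, 19]
Compare 21 vs 21: take 21 from left. Merged: [1, 1, 13, 16, 18, 19, 21]
Append remaining from right: [21]. Merged: [1, 1, 13, 16, 18, 19, 21, 21]

Final merged array: [1, 1, 13, 16, 18, 19, 21, 21]
Total comparisons: 7

The merged array is [1, 1, 13, 16, 18, 19, 21, 21], requiring 7 comparisons. The merge step runs in O(n) time where n is the total number of elements.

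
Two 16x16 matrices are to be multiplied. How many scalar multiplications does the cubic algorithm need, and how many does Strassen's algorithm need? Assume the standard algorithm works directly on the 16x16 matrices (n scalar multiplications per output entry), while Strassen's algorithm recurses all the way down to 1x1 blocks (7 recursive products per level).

Matrix multiplication for 16x16 matrices:

Standard algorithm: 16^3 = 4096 multiplications
Strassen's algorithm: 7^(log2(16)) = 7^4 = 2401 multiplications
Savings: 4096 - 2401 = 1695 multiplications

Standard: 4096 multiplications (16^3). Strassen: 2401 multiplications (7^4). Strassen reduces 8 recursive multiplications to 7 at each level.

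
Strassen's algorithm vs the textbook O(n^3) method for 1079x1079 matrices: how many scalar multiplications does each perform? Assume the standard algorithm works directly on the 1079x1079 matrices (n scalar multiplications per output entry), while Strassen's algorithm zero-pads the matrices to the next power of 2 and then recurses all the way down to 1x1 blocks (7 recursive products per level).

Matrix multiplication for 1079x1079 matrices:

Strassen's algorithm requires power-of-2 dimensions. Pad 1079x1079 to 2048x2048 (next power of 2).

Standard algorithm: 1079^3 = 1256216039 multiplications
Strassen's algorithm: 7^(log2(2048)) = 7^11 = 1977326743 multiplications
Difference: 1256216039 - 1977326743 = -721110704 (Strassen uses MORE here due to padding overhead — for small or just-over-power-of-2 n, padding can outweigh the per-level savings)

Standard: 1256216039 multiplications (1079^3). Strassen: 1977326743 multiplications (7^11, after padding to 2048x2048). Strassen reduces 8 recursive multiplications to 7 at each level.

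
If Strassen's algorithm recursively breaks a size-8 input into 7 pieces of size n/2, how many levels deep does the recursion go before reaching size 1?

For divide and conquer with division factor 2:

Problem sizes at each level:
Level 0: 8
Level 1: 4
Level 2: 2
Level 3: 1

The root is level 0 and the size-1 base case is level 3 (the tree spans levels 0 through 3, i.e. 4 levels counting the root), so the depth is the number of divisions: log_2(8) = 3

The recursion tree depth is log_2(8) = 3. At each level, the problem size is divided by 2, so it takes 3 divisions to reduce to a base case of size 1. The algorithm makes 7 recursive calls at each level.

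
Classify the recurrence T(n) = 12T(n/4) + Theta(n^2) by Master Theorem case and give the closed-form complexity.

Master Theorem for T(n) = 12T(n/4) + O(n^2):

a = 12, b = 4, c = 2
log_b(a) = log_4(12) = 1.7925

Case 3: c = 2 > log_4(12) = 1.7925
T(n) = O(n^2) = O(n^2)

For T(n) = 12T(n/4) + O(n^2): log_4(12) = 1.7925. This is Case 3 of the Master Theorem (c > log_b(a), work dominated by root), giving O(n^2).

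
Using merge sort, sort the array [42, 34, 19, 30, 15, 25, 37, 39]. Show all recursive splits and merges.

Merge sort trace:

Split: [42, 34, 19, 30, 15, 25, 37, 39] -> [42, 34, 19, 30] and [15, 25, 37, 39]
  Split: [42, 34, 19, 30] -> [42, 34] and [19, 30]
    Split: [42, 34] -> [42] and [34]
    Merge: [42] + [34] -> [34, 42]
    Split: [19, 30] -> [19] and [30]
    Merge: [19] + [30] -> [19, 30]
  Merge: [34, 42] + [19, 30] -> [19, 30, 34, 42]
  Split: [15, 25, 37, 39] -> [15, 25] and [37, 39]
    Split: [15, 25] -> [15] and [25]
    Merge: [15] + [25] -> [15, 25]
    Split: [37, 39] -> [37] and [39]
    Merge: [37] + [39] -> [37, 39]
  Merge: [15, 25] + [37, 39] -> [15, 25, 37, 39]
Merge: [19, 30, 34, 42] + [15, 25, 37, 39] -> [15, 19, 25, 30, 34, 37, 39, 42]

Final sorted array: [15, 19, 25, 30, 34, 37, 39, 42]

The merge sort proceeds by recursively splitting the array and merging sorted halves.
After all merges, the sorted array is [15, 19, 25, 30, 34, 37, 39, 42].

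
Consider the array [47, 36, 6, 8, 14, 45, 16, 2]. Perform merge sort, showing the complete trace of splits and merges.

Merge sort trace:

Split: [47, 36, 6, 8, 14, 45, 16, 2] -> [47, 36, 6, 8] and [14, 45, 16, 2]
  Split: [47, 36, 6, 8] -> [47, 36] and [6, 8]
    Split: [47, 36] -> [47] and [36]
    Merge: [47] + [36] -> [36, 47]
    Split: [6, 8] -> [6] and [8]
    Merge: [6] + [8] -> [6, 8]
  Merge: [36, 47] + [6, 8] -> [6, 8, 36, 47]
  Split: [14, 45, 16, 2] -> [14, 45] and [16, 2]
    Split: [14, 45] -> [14] and [45]
    Merge: [14] + [45] -> [14, 45]
    Split: [16, 2] -> [16] and [2]
    Merge: [16] + [2] -> [2, 16]
  Merge: [14, 45] + [2, 16] -> [2, 14, 16, 45]
Merge: [6, 8, 36, 47] + [2, 14, 16, 45] -> [2, 6, 8, 14, 16, 36, 45, 47]

Final sorted array: [2, 6, 8, 14, 16, 36, 45, 47]

The merge sort proceeds by recursively splitting the array and merging sorted halves.
After all merges, the sorted array is [2, 6, 8, 14, 16, 36, 45, 47].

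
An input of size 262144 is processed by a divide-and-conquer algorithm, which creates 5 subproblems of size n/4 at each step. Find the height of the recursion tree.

For divide and conquer with division factor 4:

Problem sizes at each level:
Level 0: 262144
Level 1: 65536
Level 2: 16384
Level 3: 4096
Level 4: 1024
Level 5: 256
Level 6: 64
Level 7: 16
Level 8: 4
Level 9: 1

The root is level 0 and the size-1 base case is level 9 (the tree spans levels 0 through 9, i.e. 10 levels counting the root), so the depth is the number of divisions: log_4(262144) = 9

The recursion tree depth is log_4(262144) = 9. At each level, the problem size is divided by 4, so it takes 9 divisions to reduce to a base case of size 1. The algorithm makes 5 recursive calls at each level.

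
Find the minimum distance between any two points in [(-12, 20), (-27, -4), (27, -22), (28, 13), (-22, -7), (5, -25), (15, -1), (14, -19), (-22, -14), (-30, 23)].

Computing all pairwise distances among 10 points:

d((-12, 20), (-27, -4)) = 28.3019
d((-12, 20), (27, -22)) = 57.3149
d((-12, 20), (28, 13)) = 40.6079
d((-12, 20), (-22, -7)) = 28.7924
d((-12, 20), (5, -25)) = 48.1041
d((-12, 20), (15, -1)) = 34.2053
d((-12, 20), (14, -19)) = 46.8722
d((-12, 20), (-22, -14)) = 35.4401
d((-12, 20), (-30, 23)) = 18.2483
d((-27, -4), (27, -22)) = 56.921
d((-27, -4), (28, 13)) = 57.5674
d((-27, -4), (-22, -7)) = 5.831 <-- minimum
d((-27, -4), (5, -25)) = 38.2753
d((-27, -4), (15, -1)) = 42.107
d((-27, -4), (14, -19)) = 43.6578
d((-27, -4), (-22, -14)) = 11.1803
d((-27, -4), (-30, 23)) = 27.1662
d((27, -22), (28, 13)) = 35.0143
d((27, -22), (-22, -7)) = 51.2445
d((27, -22), (5, -25)) = 22.2036
d((27, -22), (15, -1)) = 24.1868
d((27, -22), (14, -19)) = 13.3417
d((27, -22), (-22, -14)) = 49.6488
d((27, -22), (-30, 23)) = 72.6223
d((28, 13), (-22, -7)) = 53.8516
d((28, 13), (5, -25)) = 44.4185
d((28, 13), (15, -1)) = 19.105
d((28, 13), (14, -19)) = 34.9285
d((28, 13), (-22, -14)) = 56.8243
d((28, 13), (-30, 23)) = 58.8558
d((-22, -7), (5, -25)) = 32.45
d((-22, -7), (15, -1)) = 37.4833
d((-22, -7), (14, -19)) = 37.9473
d((-22, -7), (-22, -14)) = 7.0
d((-22, -7), (-30, 23)) = 31.0483
d((5, -25), (15, -1)) = 26.0
d((5, -25), (14, -19)) = 10.8167
d((5, -25), (-22, -14)) = 29.1548
d((5, -25), (-30, 23)) = 59.4054
d((15, -1), (14, -19)) = 18.0278
d((15, -1), (-22, -14)) = 39.2173
d((15, -1), (-30, 23)) = 51.0
d((14, -19), (-22, -14)) = 36.3456
d((14, -19), (-30, 23)) = 60.8276
d((-22, -14), (-30, 23)) = 37.855

Closest pair: (-27, -4) and (-22, -7) with distance 5.831

The closest pair is (-27, -4) and (-22, -7) with Euclidean distance 5.831. For 10 points, brute-force pairwise comparison is shown above. For large n, the divide-and-conquer algorithm (sort by x, recurse on halves, check the dividing strip) achieves O(n log n).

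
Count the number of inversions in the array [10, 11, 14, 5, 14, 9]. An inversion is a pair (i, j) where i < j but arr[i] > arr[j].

Finding inversions in [10, 11, 14, 5, 14, 9]:

(0, 3): arr[0]=10 > arr[3]=5
(0, 5): arr[0]=10 > arr[5]=9
(1, 3): arr[1]=11 > arr[3]=5
(1, 5): arr[1]=11 > arr[5]=9
(2, 3): arr[2]=14 > arr[3]=5
(2, 5): arr[2]=14 > arr[5]=9
(4, 5): arr[4]=14 > arr[5]=9

Total inversions: 7

The array has 7 inversion(s): (0,3), (0,5), (1,3), (1,5), (2,3), (2,5), (4,5). Each pair (i,j) satisfies i < j and arr[i] > arr[j].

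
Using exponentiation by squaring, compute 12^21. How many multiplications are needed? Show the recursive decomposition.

Computing 12^21 by squaring (build up from 12^1; each line after the first costs one multiplication):

12^1 = 12
12^2 = (12^1)^2 = 12^2 = 144
12^4 = (12^2)^2 = 144^2 = 20736
12^5 = 12 * 12^4 = 12 * 20736 = 248832
12^10 = (12^5)^2 = 248832^2 = 61917364224
12^20 = (12^10)^2 = 61917364224^2 = 3833759992447475122176
12^21 = 12 * 12^20 = 12 * 3833759992447475122176 = 46005119909369701466112

Result: 46005119909369701466112
Multiplications needed: 6 (6 lines after 12^1)

12^21 = 46005119909369701466112. Using exponentiation by squaring, this requires 6 multiplications. The key idea: if the exponent is even, square the half-power; if odd, multiply by the base once.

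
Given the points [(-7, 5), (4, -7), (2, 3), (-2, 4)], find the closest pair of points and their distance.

Computing all pairwise distances among 4 points:

d((-7, 5), (4, -7)) = 16.2788
d((-7, 5), (2, 3)) = 9.2195
d((-7, 5), (-2, 4)) = 5.099
d((4, -7), (2, 3)) = 10.198
d((4, -7), (-2, 4)) = 12.53
d((2, 3), (-2, 4)) = 4.1231 <-- minimum

Closest pair: (2, 3) and (-2, 4) with distance 4.1231

The closest pair is (2, 3) and (-2, 4) with Euclidean distance 4.1231. For 4 points, brute-force pairwise comparison is shown above. For large n, the divide-and-conquer algorithm (sort by x, recurse on halves, check the dividing strip) achieves O(n log n).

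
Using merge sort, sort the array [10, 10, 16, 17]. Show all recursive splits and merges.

Merge sort trace:

Split: [10, 10, 16, 17] -> [10, 10] and [16, 17]
  Split: [10, 10] -> [10] and [10]
  Merge: [10] + [10] -> [10, 10]
  Split: [16, 17] -> [16] and [17]
  Merge: [16] + [17] -> [16, 17]
Merge: [10, 10] + [16, 17] -> [10, 10, 16, 17]

Final sorted array: [10, 10, 16, 17]

The merge sort proceeds by recursively splitting the array and merging sorted halves.
After all merges, the sorted array is [10, 10, 16, 17].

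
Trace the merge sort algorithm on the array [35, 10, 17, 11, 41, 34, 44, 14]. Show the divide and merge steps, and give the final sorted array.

Merge sort trace:

Split: [35, 10, 17, 11, 41, 34, 44, 14] -> [35, 10, 17, 11] and [41, 34, 44, 14]
  Split: [35, 10, 17, 11] -> [35, 10] and [17, 11]
    Split: [35, 10] -> [35] and [10]
    Merge: [35] + [10] -> [10, 35]
    Split: [17, 11] -> [17] and [11]
    Merge: [17] + [11] -> [11, 17]
  Merge: [10, 35] + [11, 17] -> [10, 11, 17, 35]
  Split: [41, 34, 44, 14] -> [41, 34] and [44, 14]
    Split: [41, 34] -> [41] and [34]
    Merge: [41] + [34] -> [34, 41]
    Split: [44, 14] -> [44] and [14]
    Merge: [44] + [14] -> [14, 44]
  Merge: [34, 41] + [14, 44] -> [14, 34, 41, 44]
Merge: [10, 11, 17, 35] + [14, 34, 41, 44] -> [10, 11, 14, 17, 34, 35, 41, 44]

Final sorted array: [10, 11, 14, 17, 34, 35, 41, 44]

The merge sort proceeds by recursively splitting the array and merging sorted halves.
After all merges, the sorted array is [10, 11, 14, 17, 34, 35, 41, 44].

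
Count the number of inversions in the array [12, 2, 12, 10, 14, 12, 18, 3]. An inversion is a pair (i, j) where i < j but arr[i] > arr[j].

Finding inversions in [12, 2, 12, 10, 14, 12, 18, 3]:

(0, 1): arr[0]=12 > arr[1]=2
(0, 3): arr[0]=12 > arr[3]=10
(0, 7): arr[0]=12 > arr[7]=3
(2, 3): arr[2]=12 > arr[3]=10
(2, 7): arr[2]=12 > arr[7]=3
(3, 7): arr[3]=10 > arr[7]=3
(4, 5): arr[4]=14 > arr[5]=12
(4, 7): arr[4]=14 > arr[7]=3
(5, 7): arr[5]=12 > arr[7]=3
(6, 7): arr[6]=18 > arr[7]=3

Total inversions: 10

The array has 10 inversion(s): (0,1), (0,3), (0,7), (2,3), (2,7), (3,7), (4,5), (4,7), (5,7), (6,7). Each pair (i,j) satisfies i < j and arr[i] > arr[j].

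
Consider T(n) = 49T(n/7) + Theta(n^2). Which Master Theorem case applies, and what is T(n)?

Master Theorem for T(n) = 49T(n/7) + O(n^2):

a = 49, b = 7, c = 2
log_b(a) = log_7(49) = 2.0000

Case 2: c = 2 = log_7(49) = 2.0000
T(n) = O(n^2 log n) = O(n^2 log n)

For T(n) = 49T(n/7) + O(n^2): log_7(49) = 2.0000. This is Case 2 of the Master Theorem (c = log_b(a), equal work at all levels), giving O(n^2 log n).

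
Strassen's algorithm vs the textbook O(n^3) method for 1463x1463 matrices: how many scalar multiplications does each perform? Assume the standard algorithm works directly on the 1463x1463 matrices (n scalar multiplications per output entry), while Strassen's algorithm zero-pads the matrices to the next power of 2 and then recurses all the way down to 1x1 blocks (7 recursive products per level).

Matrix multiplication for 1463x1463 matrices:

Strassen's algorithm requires power-of-2 dimensions. Pad 1463x1463 to 2048x2048 (next power of 2).

Standard algorithm: 1463^3 = 3131359847 multiplications
Strassen's algorithm: 7^(log2(2048)) = 7^11 = 1977326743 multiplications
Savings: 3131359847 - 1977326743 = 1154033104 multiplications

Standard: 3131359847 multiplications (1463^3). Strassen: 1977326743 multiplications (7^11, after padding to 2048x2048). Strassen reduces 8 recursive multiplications to 7 at each level.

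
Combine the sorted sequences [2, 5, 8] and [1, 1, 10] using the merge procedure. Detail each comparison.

Merging process:

Compare 2 vs 1: take 1 from right. Merged: [1]
Compare 2 vs 1: take 1 from right. Merged: [1, 1]
Compare 2 vs 10: take 2 from left. Merged: [1, 1, 2]
Compare 5 vs 10: take 5 from left. Merged: [1, 1, 2, 5]
Compare 8 vs 10: take 8 from left. Merged: [1, 1, 2, 5, 8]
Append remaining from right: [10]. Merged: [1, 1, 2, 5, 8, 10]

Final merged array: [1, 1, 2, 5, 8, 10]
Total comparisons: 5

The merged array is [1, 1, 2, 5, 8, 10], requiring 5 comparisons. The merge step runs in O(n) time where n is the total number of elements.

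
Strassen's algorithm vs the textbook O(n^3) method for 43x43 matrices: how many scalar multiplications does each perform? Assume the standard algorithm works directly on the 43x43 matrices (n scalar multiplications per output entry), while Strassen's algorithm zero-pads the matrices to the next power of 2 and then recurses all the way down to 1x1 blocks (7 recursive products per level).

Matrix multiplication for 43x43 matrices:

Strassen's algorithm requires power-of-2 dimensions. Pad 43x43 to 64x64 (next power of 2).

Standard algorithm: 43^3 = 79507 multiplications
Strassen's algorithm: 7^(log2(64)) = 7^6 = 117649 multiplications
Difference: 79507 - 117649 = -38142 (Strassen uses MORE here due to padding overhead — for small or just-over-power-of-2 n, padding can outweigh the per-level savings)

Standard: 79507 multiplications (43^3). Strassen: 117649 multiplications (7^6, after padding to 64x64). Strassen reduces 8 recursive multiplications to 7 at each level.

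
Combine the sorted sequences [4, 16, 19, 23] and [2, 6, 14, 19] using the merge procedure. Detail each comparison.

Merging process:

Compare 4 vs 2: take 2 from right. Merged: [2]
Compare 4 vs 6: take 4 from left. Merged: [2, 4]
Compare 16 vs 6: take 6 from right. Merged: [2, 4, 6]
Compare 16 vs 14: take 14 from right. Merged: [2, 4, 6, 14]
Compare 16 vs 19: take 16 from left. Merged: [2, 4, 6, 14, 16]
Compare 19 vs 19: take 19 from left. Merged: [2, 4, 6, 14, 16, 19]
Compare 23 vs 19: take 19 from right. Merged: [2, 4, 6, 14, 16, 19, 19]
Append remaining from left: [23]. Merged: [2, 4, 6, 14, 16, 19, 19, 23]

Final merged array: [2, 4, 6, 14, 16, 19, 19, 23]
Total comparisons: 7

The merged array is [2, 4, 6, 14, 16, 19, 19, 23], requiring 7 comparisons. The merge step runs in O(n) time where n is the total number of elements.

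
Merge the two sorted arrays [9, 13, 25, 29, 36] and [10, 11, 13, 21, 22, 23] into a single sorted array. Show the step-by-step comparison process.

Merging process:

Compare 9 vs 10: take 9 from left. Merged: [9]
Compare 13 vs 10: take 10 from right. Merged: [9, 10]
Compare 13 vs 11: take 11 from right. Merged: [9, 10, 11]
Compare 13 vs 13: take 13 from left. Merged: [9, 10, 11, 13]
Compare 25 vs 13: take 13 from right. Merged: [9, 10, 11, 13, 13]
Compare 25 vs 21: take 21 from right. Merged: [9, 10, 11, 13, 13, 21]
Compare 25 vs 22: take 22 from right. Merged: [9, 10, 11, 13, 13, 21, 22]
Compare 25 vs 23: take 23 from right. Merged: [9, 10, 11, 13, 13, 21, 22, 23]
Append remaining from left: [25, 29, 36]. Merged: [9, 10, 11, 13, 13, 21, 22, 23, 25, 29, 36]

Final merged array: [9, 10, 11, 13, 13, 21, 22, 23, 25, 29, 36]
Total comparisons: 8

The merged array is [9, 10, 11, 13, 13, 21, 22, 23, 25, 29, 36], requiring 8 comparisons. The merge step runs in O(n) time where n is the total number of elements.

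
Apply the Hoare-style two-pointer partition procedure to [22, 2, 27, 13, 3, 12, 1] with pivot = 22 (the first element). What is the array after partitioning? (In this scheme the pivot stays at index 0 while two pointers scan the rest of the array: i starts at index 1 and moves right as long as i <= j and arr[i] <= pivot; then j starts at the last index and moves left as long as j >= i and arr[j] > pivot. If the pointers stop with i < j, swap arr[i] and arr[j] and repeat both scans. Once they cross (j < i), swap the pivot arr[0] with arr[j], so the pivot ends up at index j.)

Hoare-style two-pointer partition with pivot = 22:

Initial array: [22, 2, 27, 13, 3, 12, 1]

Pointers start at i = 1, j = 6.
i stops at index 2 (arr[2]=27 > 22), j stops at index 6 (arr[6]=1 <= 22): swap arr[2] and arr[6], array becomes [22, 2, 1, 13, 3, 12, 27]
i ends at 6, j ends at 5: the pointers have crossed (j < i), so scanning stops.

Swap pivot arr[0] with arr[5] to place pivot at position 5: [12, 2, 1, 13, 3, 22, 27]
Pivot position: 5

After partitioning with pivot 22, the array becomes [12, 2, 1, 13, 3, 22, 27]. The pivot is placed at index 5. All elements to the left of the pivot are <= 22, and all elements to the right are > 22.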